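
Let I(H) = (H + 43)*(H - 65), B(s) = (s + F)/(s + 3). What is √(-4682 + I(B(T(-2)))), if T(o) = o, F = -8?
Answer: I*√7157 ≈ 84.599*I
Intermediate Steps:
B(s) = (-8 + s)/(3 + s) (B(s) = (s - 8)/(s + 3) = (-8 + s)/(3 + s))
I(H) = (-65 + H)*(43 + H) (I(H) = (43 + H)*(-65 + H) = (-65 + H)*(43 + H))
√(-4682 + I(B(T(-2)))) = √(-4682 + (-2795 + ((-8 - 2)/(3 - 2))² - 22*(-8 - 2)/(3 - 2))) = √(-4682 + (-2795 + (-10/1)² - 22*(-10)/1)) = √(-4682 + (-2795 + (1*(-10))² - 22*(-10))) = √(-4682 + (-2795 + (-10)² - 22*(-10))) = √(-4682 + (-2795 + 100 + 220)) = √(-4682 - 2475) = √(-7157) = I*√7157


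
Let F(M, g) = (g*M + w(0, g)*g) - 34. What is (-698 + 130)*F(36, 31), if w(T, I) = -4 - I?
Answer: 1704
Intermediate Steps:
F(M, g) = -34 + M*g + g*(-4 - g) (F(M, g) = (g*M + (-4 - g)*g) - 34 = (M*g + g*(-4 - g)) - 34 = -34 + M*g + g*(-4 - g))
(-698 + 130)*F(36, 31) = (-698 + 130)*(-34 + 36*31 - 1*31*(4 + 31)) = -568*(-34 + 1116 - 1*31*35) = -568*(-34 + 1116 - 1085) = -568*(-3) = 1704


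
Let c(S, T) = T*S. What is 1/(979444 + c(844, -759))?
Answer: 1/338848 ≈ 2.9512e-6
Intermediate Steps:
c(S, T) = S*T
1/(979444 + c(844, -759)) = 1/(979444 + 844*(-759)) = 1/(979444 - 640596) = 1/338848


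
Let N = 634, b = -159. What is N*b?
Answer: -100806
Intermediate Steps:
N*b = 634*(-159) = -100806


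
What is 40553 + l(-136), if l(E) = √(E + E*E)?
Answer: 40553 + 6*√510 ≈ 40689.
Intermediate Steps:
l(E) = √(E + E²)
40553 + l(-136) = 40553 + √(-136*(1 - 136)) = 40553 + √(-136*(-135)) = 40553 + √18360 = 40553 + 6*√510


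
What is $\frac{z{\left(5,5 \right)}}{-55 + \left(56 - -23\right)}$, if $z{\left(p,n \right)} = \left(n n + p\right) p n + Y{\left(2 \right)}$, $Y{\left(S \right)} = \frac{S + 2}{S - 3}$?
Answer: $\frac{373}{12} \approx 31.083$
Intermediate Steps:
$Y{\left(S \right)} = \frac{2 + S}{-3 + S}$
$z{\left(p,n \right)} = -4 + n p \left(p + n^{2}\right)$ ($z{\left(p,n \right)} = \left(n n + p\right) p n + \frac{2 + 2}{-3 + 2} = \left(n^{2} + p\right) p n + \frac{1}{-1} \cdot 4 = \left(p + n^{2}\right) p n - 4 = p \left(p + n^{2}\right) n - 4 = n p \left(p + n^{2}\right) - 4 = -4 + n p \left(p + n^{2}\right)$)
$\frac{z{\left(5,5 \right)}}{-55 + \left(56 - -23\right)} = \frac{-4 + 5 \cdot 5^{2} + 5 \cdot 5^{3}}{-55 + \left(56 - -23\right)} = \frac{-4 + 5 \cdot 25 + 5 \cdot 125}{-55 + \left(56 + 23\right)} = \frac{-4 + 125 + 625}{-55 + 79} = \frac{1}{24} \cdot 746 = \frac{373}{12}$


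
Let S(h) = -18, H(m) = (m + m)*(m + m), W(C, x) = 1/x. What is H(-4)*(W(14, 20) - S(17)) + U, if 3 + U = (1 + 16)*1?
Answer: 5846/5 ≈ 1169.2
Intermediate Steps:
H(m) = 4*m² (H(m) = (2*m)*(2*m) = 4*m²)
U = 14 (U = -3 + (1 + 16)*1 = -3 + 17*1 = -3 + 17 = 14)
H(-4)*(W(14, 20) - S(17)) + U = (4*(-4)²)*(1/20 - 1*(-18)) + 14 = (4*16)*(1/20 + 18) + 14 = 64*(361/20) + 14 = 5776/5 + 14 = 5846/5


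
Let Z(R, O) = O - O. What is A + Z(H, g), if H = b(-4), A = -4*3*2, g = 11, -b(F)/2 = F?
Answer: -24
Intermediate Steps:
b(F) = -2*F
A = -24 (A = -12*2 = -24)
H = 8 (H = -2*(-4) = 8)
Z(R, O) = 0
A + Z(H, g) = -24 + 0 = -24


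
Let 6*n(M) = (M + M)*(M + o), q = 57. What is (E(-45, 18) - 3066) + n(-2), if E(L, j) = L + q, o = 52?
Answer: -9262/3 ≈ -3087.3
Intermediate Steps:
n(M) = M*(52 + M)/3 (n(M) = ((M + M)*(M + 52))/6 = ((2*M)*(52 + M))/6 = (2*M*(52 + M))/6 = M*(52 + M)/3)
E(L, j) = 57 + L (E(L, j) = L + 57 = 57 + L)
(E(-45, 18) - 3066) + n(-2) = ((57 - 45) - 3066) + (1/3)*(-2)*(52 - 2) = (12 - 3066) + (1/3)*(-2)*50 = -3054 - 100/3 = -9262/3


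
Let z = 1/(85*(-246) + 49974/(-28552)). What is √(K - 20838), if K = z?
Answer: I*√206351377334110190546/99512049 ≈ 144.35*I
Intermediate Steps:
z = -14276/298536147 (z = 1/(-20910 + 49974*(-1/28552)) = 1/(-20910 - 24987/14276) = 1/(-298536147/14276) = -14276/298536147 ≈ -4.7820e-5)
K = -14276/298536147 ≈ -4.7820e-5
√(K - 20838) = √(-14276/298536147 - 20838) = √(-6220896245462/298536147) = I*√206351377334110190546/99512049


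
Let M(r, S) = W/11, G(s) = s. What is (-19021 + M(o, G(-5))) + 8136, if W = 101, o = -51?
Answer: -119634/11 ≈ -10876.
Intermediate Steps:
M(r, S) = 101/11
(-19021 + M(o, G(-5))) + 8136 = (-19021 + 101/11) + 8136 = -209130/11 + 8136 = -119634/11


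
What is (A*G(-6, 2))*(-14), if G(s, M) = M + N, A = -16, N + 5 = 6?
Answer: 672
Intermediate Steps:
N = 1 (N = -5 + 6 = 1)
G(s, M) = 1 + M (G(s, M) = M + 1 = 1 + M)
(A*G(-6, 2))*(-14) = -16*(1 + 2)*(-14) = -16*3*(-14) = -48*(-14) = 672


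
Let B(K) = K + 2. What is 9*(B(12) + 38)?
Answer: 468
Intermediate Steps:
B(K) = 2 + K
9*(B(12) + 38) = 9*((2 + 12) + 38) = 9*(14 + 38) = 9*52 = 468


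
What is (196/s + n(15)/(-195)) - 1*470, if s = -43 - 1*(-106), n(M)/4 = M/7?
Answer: -382418/819 ≈ -466.93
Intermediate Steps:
n(M) = 4*M/7 (n(M) = 4*(M/7) = 4*M/7)
s = 63 (s = -43 + 106 = 63)
(196/s + n(15)/(-195)) - 1*470 = (196/63 + ((4/7)*15)/(-195)) - 1*470 = (196*(1/63) + (60/7)*(-1/195)) - 470 = (28/9 - 4/91) - 470 = 2512/819 - 470 = -382418/819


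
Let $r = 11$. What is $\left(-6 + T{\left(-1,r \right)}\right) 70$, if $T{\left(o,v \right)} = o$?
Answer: $-490$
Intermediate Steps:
$\left(-6 + T{\left(-1,r \right)}\right) 70 = \left(-6 - 1\right) 70 = \left(-7\right) 70 = -490$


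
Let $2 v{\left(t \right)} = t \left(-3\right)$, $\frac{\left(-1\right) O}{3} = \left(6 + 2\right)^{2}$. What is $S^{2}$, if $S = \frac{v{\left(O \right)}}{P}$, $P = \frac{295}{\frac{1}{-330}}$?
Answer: $\frac{2304}{263250625} \approx 8.7521 \cdot 10^{-6}$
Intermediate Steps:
$O = -192$ ($O = - 3 \left(6 + 2\right)^{2} = - 3 \cdot 8^{2} = \left(-3\right) 64 = -192$)
$v{\left(t \right)} = - \frac{3 t}{2}$ ($v{\left(t \right)} = \frac{t \left(-3\right)}{2} = \frac{\left(-3\right) t}{2} = - \frac{3 t}{2}$)
$P = -97350$ ($P = \frac{295}{- \frac{1}{330}} = 295 \left(-330\right) = -97350$)
$S = - \frac{48}{16225}$ ($S = \frac{\left(- \frac{3}{2}\right) \left(-192\right)}{-97350} = 288 \left(- \frac{1}{97350}\right) = - \frac{48}{16225} \approx -0.0029584$)
$S^{2} = \left(- \frac{48}{16225}\right)^{2} = \frac{2304}{263250625}$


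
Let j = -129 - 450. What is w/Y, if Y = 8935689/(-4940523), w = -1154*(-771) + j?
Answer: -29883610395/60787 ≈ -4.9161e+5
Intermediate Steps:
j = -579
w = 889155 (w = -1154*(-771) - 579 = 889734 - 579 = 889155)
Y = -60787/33609 (Y = 8935689*(-1/4940523) = -60787/33609 ≈ -1.8087)
w/Y = 889155/(-60787/33609) = 889155*(-33609/60787) = -29883610395/60787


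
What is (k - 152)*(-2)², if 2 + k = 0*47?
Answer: -616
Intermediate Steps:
k = -2 (k = -2 + 0*47 = -2 + 0 = -2)
(k - 152)*(-2)² = (-2 - 152)*(-2)² = -154*4 = -616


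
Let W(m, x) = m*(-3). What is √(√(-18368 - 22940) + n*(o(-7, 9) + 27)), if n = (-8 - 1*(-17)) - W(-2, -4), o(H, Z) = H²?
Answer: √(228 + 2*I*√10327) ≈ 16.332 + 6.2224*I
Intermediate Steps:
W(m, x) = -3*m
n = 3 (n = (-8 - 1*(-17)) - (-3)*(-2) = (-8 + 17) - 1*6 = 9 - 6 = 3)
√(√(-18368 - 22940) + n*(o(-7, 9) + 27)) = √(√(-18368 - 22940) + 3*((-7)² + 27)) = √(√(-41308) + 3*(49 + 27)) = √(2*I*√10327 + 3*76) = √(2*I*√10327 + 228) = √(228 + 2*I*√10327)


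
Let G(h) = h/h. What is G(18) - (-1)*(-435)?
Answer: -434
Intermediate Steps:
G(h) = 1
G(18) - (-1)*(-435) = 1 - (-1)*(-435) = 1 - 1*435 = 1 - 435 = -434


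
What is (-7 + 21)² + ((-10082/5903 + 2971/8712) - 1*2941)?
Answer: -141237235891/51426936 ≈ -2746.4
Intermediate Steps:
(-7 + 21)² + ((-10082/5903 + 2971/8712) - 1*2941) = 14² + ((-10082*1/5903 + 2971*(1/8712)) - 2941) = 196 + ((-10082/5903 + 2971/8712) - 2941) = 196 + (-70296571/51426936 - 2941) = 196 - 151316915347/51426936 = -141237235891/51426936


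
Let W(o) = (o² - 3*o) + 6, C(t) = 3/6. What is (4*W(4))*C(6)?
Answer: 20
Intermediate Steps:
C(t) = ½ (C(t) = 3*(⅙) = ½)
W(o) = 6 + o² - 3*o
(4*W(4))*C(6) = (4*(6 + 4² - 3*4))*(½) = (4*(6 + 16 - 12))*(½) = (4*10)*(½) = 40*(½) = 20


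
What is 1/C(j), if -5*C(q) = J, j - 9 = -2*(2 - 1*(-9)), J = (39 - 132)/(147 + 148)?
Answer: 1475/93 ≈ 15.860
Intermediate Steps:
J = -93/295 ≈ -0.31525
j = -13 (j = 9 - 2*(2 - 1*(-9)) = 9 - 2*(2 + 9) = 9 - 2*11 = 9 - 22 = -13)
C(q) = 93/1475 (C(q) = -⅕*(-93/295) = 93/1475)
1/C(j) = 1/(93/1475) = 1475/93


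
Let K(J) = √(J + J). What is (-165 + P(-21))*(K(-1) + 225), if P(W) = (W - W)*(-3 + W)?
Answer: -37125 - 165*I*√2 ≈ -37125.0 - 233.35*I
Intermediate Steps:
P(W) = 0 (P(W) = 0*(-3 + W) = 0)
K(J) = √2*√J (K(J) = √(2*J) = √2*√J)
(-165 + P(-21))*(K(-1) + 225) = (-165 + 0)*(√2*√(-1) + 225) = -165*(√2*I + 225) = -165*(I*√2 + 225) = -165*(225 + I*√2) = -37125 - 165*I*√2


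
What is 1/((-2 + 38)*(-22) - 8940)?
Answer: -1/9732 ≈ -0.00010275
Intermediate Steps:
1/((-2 + 38)*(-22) - 8940) = 1/(36*(-22) - 8940) = 1/(-792 - 8940) = 1/(-9732) = -1/9732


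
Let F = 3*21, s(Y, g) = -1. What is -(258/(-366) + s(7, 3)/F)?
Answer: 2770/3843 ≈ 0.72079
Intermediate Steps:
F = 63
-(258/(-366) + s(7, 3)/F) = -(258/(-366) - 1/63) = -(258*(-1/366) - 1*1/63) = -(-43/61 - 1/63) = -1*(-2770/3843) = 2770/3843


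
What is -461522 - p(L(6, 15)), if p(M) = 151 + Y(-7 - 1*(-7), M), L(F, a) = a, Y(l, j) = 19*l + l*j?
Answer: -461673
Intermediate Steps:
Y(l, j) = 19*l + j*l
p(M) = 151 (p(M) = 151 + (-7 - 1*(-7))*(19 + M) = 151 + (-7 + 7)*(19 + M) = 151 + 0*(19 + M) = 151 + 0 = 151)
-461522 - p(L(6, 15)) = -461522 - 1*151 = -461522 - 151 = -461673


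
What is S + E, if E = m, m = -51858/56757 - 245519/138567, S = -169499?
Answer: -444356986567550/2621549073 ≈ -1.6950e+5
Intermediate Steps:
m = -7040243123/2621549073 (m = -51858*1/56757 - 245519*1/138567 = -17286/18919 - 245519/138567 = -7040243123/2621549073 ≈ -2.6855)
E = -7040243123/2621549073 ≈ -2.6855
S + E = -169499 - 7040243123/2621549073 = -444356986567550/2621549073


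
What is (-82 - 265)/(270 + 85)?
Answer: -347/355 ≈ -0.97746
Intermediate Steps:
(-82 - 265)/(270 + 85) = -347/355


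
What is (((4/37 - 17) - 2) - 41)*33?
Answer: -73128/37 ≈ -1976.4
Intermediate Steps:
(((4/37 - 17) - 2) - 41)*33 = ((-625/37 - 2) - 41)*33 = (-699/37 - 41)*33 = -2216/37*33 = -73128/37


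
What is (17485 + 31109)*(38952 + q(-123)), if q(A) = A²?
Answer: 2628012114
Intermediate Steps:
(17485 + 31109)*(38952 + q(-123)) = (17485 + 31109)*(38952 + (-123)²) = 48594*(38952 + 15129) = 48594*54081 = 2628012114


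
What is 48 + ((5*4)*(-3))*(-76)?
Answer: 4608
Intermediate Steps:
48 + ((5*4)*(-3))*(-76) = 48 + (20*(-3))*(-76) = 48 - 60*(-76) = 48 + 4560 = 4608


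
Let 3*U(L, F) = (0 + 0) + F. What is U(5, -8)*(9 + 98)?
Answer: -856/3 ≈ -285.33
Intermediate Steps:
U(L, F) = F/3 (U(L, F) = ((0 + 0) + F)/3 = (0 + F)/3 = F/3)
U(5, -8)*(9 + 98) = ((⅓)*(-8))*(9 + 98) = -8/3*107 = -856/3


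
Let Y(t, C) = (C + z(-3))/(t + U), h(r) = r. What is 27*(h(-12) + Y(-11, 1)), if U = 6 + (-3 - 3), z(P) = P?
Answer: -3510/11 ≈ -319.09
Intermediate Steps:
U = 0 (U = 6 - 6 = 0)
Y(t, C) = (-3 + C)/t (Y(t, C) = (C - 3)/(t + 0) = (-3 + C)/t)
27*(h(-12) + Y(-11, 1)) = 27*(-12 + (-3 + 1)/(-11)) = 27*(-12 - 1/11*(-2)) = 27*(-12 + 2/11) = 27*(-130/11) = -3510/11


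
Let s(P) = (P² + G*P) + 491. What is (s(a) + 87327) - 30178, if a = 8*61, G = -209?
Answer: 193792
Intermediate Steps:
a = 488
s(P) = 491 + P² - 209*P (s(P) = (P² - 209*P) + 491 = 491 + P² - 209*P)
(s(a) + 87327) - 30178 = ((491 + 488² - 209*488) + 87327) - 30178 = ((491 + 238144 - 101992) + 87327) - 30178 = (136643 + 87327) - 30178 = 223970 - 30178 = 193792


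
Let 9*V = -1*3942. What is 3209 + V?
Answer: 2771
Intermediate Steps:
V = -438 (V = (-1*3942)/9 = (⅑)*(-3942) = -438)
3209 + V = 3209 - 438 = 2771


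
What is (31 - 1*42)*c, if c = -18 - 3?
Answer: 231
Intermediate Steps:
c = -21
(31 - 1*42)*c = (31 - 1*42)*(-21) = (31 - 42)*(-21) = -11*(-21) = 231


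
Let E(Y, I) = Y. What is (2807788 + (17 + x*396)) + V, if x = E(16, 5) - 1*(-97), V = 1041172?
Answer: 3893725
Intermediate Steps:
x = 113 (x = 16 - 1*(-97) = 16 + 97 = 113)
(2807788 + (17 + x*396)) + V = (2807788 + (17 + 113*396)) + 1041172 = (2807788 + (17 + 44748)) + 1041172 = (2807788 + 44765) + 1041172 = 2852553 + 1041172 = 3893725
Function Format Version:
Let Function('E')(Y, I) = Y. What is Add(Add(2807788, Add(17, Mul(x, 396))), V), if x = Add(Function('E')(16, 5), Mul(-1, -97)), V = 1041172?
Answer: 3893725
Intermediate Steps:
x = 113 (x = Add(16, Mul(-1, -97)) = Add(16, 97) = 113)
Add(Add(2807788, Add(17, Mul(x, 396))), V) = Add(Add(2807788, Add(17, Mul(113, 396))), 1041172) = Add(Add(2807788, Add(17, 44748)), 1041172) = Add(Add(2807788, 44765), 1041172) = Add(2852553, 1041172) = 3893725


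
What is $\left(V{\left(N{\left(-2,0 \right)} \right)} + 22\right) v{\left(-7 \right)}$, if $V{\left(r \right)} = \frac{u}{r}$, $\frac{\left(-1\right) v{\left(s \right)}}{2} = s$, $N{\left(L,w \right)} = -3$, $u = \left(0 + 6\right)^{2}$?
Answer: $140$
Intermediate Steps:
$u = 36$ ($u = 6^{2} = 36$)
$v{\left(s \right)} = - 2 s$
$V{\left(r \right)} = \frac{36}{r}$
$\left(V{\left(N{\left(-2,0 \right)} \right)} + 22\right) v{\left(-7 \right)} = \left(\frac{36}{-3} + 22\right) \left(\left(-2\right) \left(-7\right)\right) = \left(36 \left(- \frac{1}{3}\right) + 22\right) 14 = \left(-12 + 22\right) 14 = 10 \cdot 14 = 140$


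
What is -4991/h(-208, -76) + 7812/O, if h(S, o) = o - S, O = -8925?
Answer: -2170279/56100 ≈ -38.686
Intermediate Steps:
-4991/h(-208, -76) + 7812/O = -4991/(-76 - 1*(-208)) + 7812/(-8925) = -4991/(-76 + 208) + 7812*(-1/8925) = -4991/132 - 372/425 = -2170279/56100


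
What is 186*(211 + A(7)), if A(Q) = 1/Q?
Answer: 274908/7 ≈ 39273.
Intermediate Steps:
186*(211 + A(7)) = 186*(211 + 1/7) = 186*(1478/7) = 274908/7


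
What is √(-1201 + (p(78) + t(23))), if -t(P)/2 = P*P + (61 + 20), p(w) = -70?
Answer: I*√2491 ≈ 49.91*I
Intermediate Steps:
t(P) = -162 - 2*P² (t(P) = -2*(P*P + (61 + 20)) = -2*(P² + 81) = -2*(81 + P²) = -162 - 2*P²)
√(-1201 + (p(78) + t(23))) = √(-1201 + (-70 + (-162 - 2*23²))) = √(-1201 + (-70 + (-162 - 2*529))) = √(-1201 + (-70 + (-162 - 1058))) = √(-1201 + (-70 - 1220)) = √(-1201 - 1290) = √(-2491) = I*√2491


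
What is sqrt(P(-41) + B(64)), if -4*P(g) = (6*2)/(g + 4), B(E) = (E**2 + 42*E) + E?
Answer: 7*sqrt(191327)/37 ≈ 82.753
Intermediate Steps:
B(E) = E**2 + 43*E
P(g) = -3/(4 + g) (P(g) = -6*2/(4*(g + 4)) = -3/(4 + g))
sqrt(P(-41) + B(64)) = sqrt(-3/(4 - 41) + 64*(43 + 64)) = sqrt(-3/(-37) + 64*107) = sqrt(-3*(-1/37) + 6848) = sqrt(3/37 + 6848) = sqrt(253379/37) = 7*sqrt(191327)/37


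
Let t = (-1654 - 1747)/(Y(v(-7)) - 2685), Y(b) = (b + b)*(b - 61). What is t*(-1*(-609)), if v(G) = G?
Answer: 2071209/1733 ≈ 1195.2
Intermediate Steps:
Y(b) = 2*b*(-61 + b) (Y(b) = (2*b)*(-61 + b) = 2*b*(-61 + b))
t = 3401/1733 (t = (-1654 - 1747)/(2*(-7)*(-61 - 7) - 2685) = -3401/(2*(-7)*(-68) - 2685) = -3401/(952 - 2685) = -3401/(-1733) = -3401*(-1/1733) = 3401/1733 ≈ 1.9625)
t*(-1*(-609)) = 3401*(-1*(-609))/1733 = (3401/1733)*609 = 2071209/1733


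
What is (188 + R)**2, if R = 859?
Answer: 1096209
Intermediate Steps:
(188 + R)**2 = (188 + 859)**2 = 1047**2 = 1096209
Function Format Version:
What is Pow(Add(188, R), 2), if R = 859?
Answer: 1096209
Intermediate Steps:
Pow(Add(188, R), 2) = Pow(Add(188, 859), 2) = Pow(1047, 2) = 1096209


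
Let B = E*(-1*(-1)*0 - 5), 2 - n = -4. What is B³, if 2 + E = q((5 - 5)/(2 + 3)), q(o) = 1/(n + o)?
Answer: 166375/216 ≈ 770.25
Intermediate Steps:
n = 6 (n = 2 - 1*(-4) = 2 + 4 = 6)
q(o) = 1/(6 + o)
E = -11/6 (E = -2 + 1/(6 + (5 - 5)/(2 + 3)) = -2 + 1/(6 + 0/5) = -2 + 1/(6 + 0*(⅕)) = -2 + 1/(6 + 0) = -2 + 1/6 = -2 + ⅙ = -11/6 ≈ -1.8333)
B = 55/6 (B = -11*(-1*(-1)*0 - 5)/6 = -11*(1*0 - 5)/6 = -11*(0 - 5)/6 = -11/6*(-5) = 55/6 ≈ 9.1667)
B³ = (55/6)³ = 166375/216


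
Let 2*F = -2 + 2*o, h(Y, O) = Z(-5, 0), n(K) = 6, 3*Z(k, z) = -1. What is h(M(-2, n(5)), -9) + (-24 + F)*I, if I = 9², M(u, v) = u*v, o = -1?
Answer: -6319/3 ≈ -2106.3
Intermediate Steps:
Z(k, z) = -⅓ (Z(k, z) = (⅓)*(-1) = -⅓)
h(Y, O) = -⅓
F = -2 (F = (-2 + 2*(-1))/2 = (-2 - 2)/2 = (½)*(-4) = -2)
I = 81
h(M(-2, n(5)), -9) + (-24 + F)*I = -⅓ + (-24 - 2)*81 = -⅓ - 26*81 = -⅓ - 2106 = -6319/3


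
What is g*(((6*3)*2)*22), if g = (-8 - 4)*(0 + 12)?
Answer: -114048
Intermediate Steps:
g = -144 (g = -12*12 = -144)
g*(((6*3)*2)*22) = -144*(6*3)*2*22 = -144*18*2*22 = -5184*22 = -144*792 = -114048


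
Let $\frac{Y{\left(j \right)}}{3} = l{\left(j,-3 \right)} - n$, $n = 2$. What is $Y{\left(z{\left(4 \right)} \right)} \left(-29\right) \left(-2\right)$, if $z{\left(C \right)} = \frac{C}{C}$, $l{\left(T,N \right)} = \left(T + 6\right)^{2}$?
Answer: $8178$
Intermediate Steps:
$l{\left(T,N \right)} = \left(6 + T\right)^{2}$
$z{\left(C \right)} = 1$
$Y{\left(j \right)} = -6 + 3 \left(6 + j\right)^{2}$ ($Y{\left(j \right)} = 3 \left(\left(6 + j\right)^{2} - 2\right) = 3 \left(-2 + \left(6 + j\right)^{2}\right) = -6 + 3 \left(6 + j\right)^{2}$)
$Y{\left(z{\left(4 \right)} \right)} \left(-29\right) \left(-2\right) = \left(-6 + 3 \left(6 + 1\right)^{2}\right) \left(-29\right) \left(-2\right) = \left(-6 + 3 \cdot 7^{2}\right) \left(-29\right) \left(-2\right) = \left(-6 + 3 \cdot 49\right) \left(-29\right) \left(-2\right) = \left(-6 + 147\right) \left(-29\right) \left(-2\right) = 141 \left(-29\right) \left(-2\right) = \left(-4089\right) \left(-2\right) = 8178$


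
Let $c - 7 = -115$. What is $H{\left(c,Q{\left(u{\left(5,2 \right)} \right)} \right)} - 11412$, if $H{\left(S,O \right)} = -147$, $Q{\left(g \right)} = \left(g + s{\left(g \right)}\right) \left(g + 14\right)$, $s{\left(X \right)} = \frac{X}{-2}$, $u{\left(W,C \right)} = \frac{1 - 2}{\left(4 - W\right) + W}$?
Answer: $-11559$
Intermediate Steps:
$u{\left(W,C \right)} = - \frac{1}{4}$
$s{\left(X \right)} = - \frac{X}{2}$ ($s{\left(X \right)} = X \left(- \frac{1}{2}\right) = - \frac{X}{2}$)
$c = -108$ ($c = 7 - 115 = -108$)
$Q{\left(g \right)} = \frac{g \left(14 + g\right)}{2}$ ($Q{\left(g \right)} = \left(g - \frac{g}{2}\right) \left(g + 14\right) = \frac{g}{2} \left(14 + g\right) = \frac{g \left(14 + g\right)}{2}$)
$H{\left(c,Q{\left(u{\left(5,2 \right)} \right)} \right)} - 11412 = -147 - 11412 = -11559$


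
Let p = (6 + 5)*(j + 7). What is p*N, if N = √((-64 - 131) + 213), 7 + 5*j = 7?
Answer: 231*√2 ≈ 326.68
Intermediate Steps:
j = 0 (j = -7/5 + (⅕)*7 = -7/5 + 7/5 = 0)
p = 77 (p = (6 + 5)*(0 + 7) = 11*7 = 77)
N = 3*√2 (N = √(-195 + 213) = √18 = 3*√2 ≈ 4.2426)
p*N = 77*(3*√2) = 231*√2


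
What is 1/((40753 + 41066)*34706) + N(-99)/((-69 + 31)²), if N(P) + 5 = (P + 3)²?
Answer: 13077824841299/2050198574508 ≈ 6.3788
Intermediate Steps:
N(P) = -5 + (3 + P)² (N(P) = -5 + (P + 3)² = -5 + (3 + P)²)
1/((40753 + 41066)*34706) + N(-99)/((-69 + 31)²) = 1/((40753 + 41066)*34706) + (-5 + (3 - 99)²)/((-69 + 31)²) = (1/34706)/81819 + (-5 + (-96)²)/((-38)²) = (1/81819)*(1/34706) + (-5 + 9216)/1444 = 1/2839610214 + 9211*(1/1444) = 1/2839610214 + 9211/1444 = 13077824841299/2050198574508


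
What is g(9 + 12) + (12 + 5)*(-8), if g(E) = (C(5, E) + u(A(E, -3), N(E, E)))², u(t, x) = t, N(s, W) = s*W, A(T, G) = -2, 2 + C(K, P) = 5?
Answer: -135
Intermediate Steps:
C(K, P) = 3 (C(K, P) = -2 + 5 = 3)
N(s, W) = W*s
g(E) = 1 (g(E) = (3 - 2)² = 1² = 1)
g(9 + 12) + (12 + 5)*(-8) = 1 + (12 + 5)*(-8) = 1 + 17*(-8) = 1 - 136 = -135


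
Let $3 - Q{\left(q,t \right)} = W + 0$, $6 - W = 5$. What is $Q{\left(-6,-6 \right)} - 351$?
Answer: $-349$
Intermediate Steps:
$W = 1$ ($W = 6 - 5 = 1$)
$Q{\left(q,t \right)} = 2$ ($Q{\left(q,t \right)} = 3 - \left(1 + 0\right) = 3 - 1 = 2$)
$Q{\left(-6,-6 \right)} - 351 = 2 - 351 = -349$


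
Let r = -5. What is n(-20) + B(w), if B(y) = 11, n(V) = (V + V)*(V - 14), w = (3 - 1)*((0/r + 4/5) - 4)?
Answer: 1371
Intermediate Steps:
w = -32/5 (w = (3 - 1)*((0/(-5) + 4/5) - 4) = 2*((0*(-⅕) + 4*(⅕)) - 4) = 2*((0 + ⅘) - 4) = 2*(⅘ - 4) = 2*(-16/5) = -32/5 ≈ -6.4000)
n(V) = 2*V*(-14 + V) (n(V) = (2*V)*(-14 + V) = 2*V*(-14 + V))
n(-20) + B(w) = 2*(-20)*(-14 - 20) + 11 = 2*(-20)*(-34) + 11 = 1360 + 11 = 1371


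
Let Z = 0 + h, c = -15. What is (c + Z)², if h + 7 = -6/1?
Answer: 784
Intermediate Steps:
h = -13 (h = -7 - 6/1 = -7 - 6*1 = -7 - 6 = -13)
Z = -13 (Z = 0 - 13 = -13)
(c + Z)² = (-15 - 13)² = (-28)² = 784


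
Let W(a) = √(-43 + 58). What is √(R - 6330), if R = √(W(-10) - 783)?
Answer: √(-6330 + √(-783 + √15)) ≈ 0.1754 + 79.562*I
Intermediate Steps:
W(a) = √15
R = √(-783 + √15) (R = √(√15 - 783) = √(-783 + √15) ≈ 27.913*I)
√(R - 6330) = √(√(-783 + √15) - 6330) = √(-6330 + √(-783 + √15))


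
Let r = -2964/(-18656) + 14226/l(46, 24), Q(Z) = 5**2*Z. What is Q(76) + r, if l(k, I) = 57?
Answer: 190501167/88616 ≈ 2149.7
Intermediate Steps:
Q(Z) = 25*Z
r = 22130767/88616 (r = -2964/(-18656) + 14226/57 = -2964*(-1/18656) + 14226*(1/57) = 741/4664 + 4742/19 = 22130767/88616 ≈ 249.74)
Q(76) + r = 25*76 + 22130767/88616 = 1900 + 22130767/88616 = 190501167/88616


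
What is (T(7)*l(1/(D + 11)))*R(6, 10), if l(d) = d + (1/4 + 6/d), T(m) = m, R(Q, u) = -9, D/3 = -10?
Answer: 544887/76 ≈ 7169.6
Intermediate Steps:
D = -30 (D = 3*(-10) = -30)
l(d) = ¼ + d + 6/d (l(d) = d + (1*(¼) + 6/d) = d + (¼ + 6/d) = ¼ + d + 6/d)
(T(7)*l(1/(D + 11)))*R(6, 10) = (7*(¼ + 1/(-30 + 11) + 6/(1/(-30 + 11))))*(-9) = (7*(¼ + 1/(-19) + 6/(1/(-19))))*(-9) = (7*(¼ - 1/19 + 6/(-1/19)))*(-9) = (7*(¼ - 1/19 + 6*(-19)))*(-9) = (7*(¼ - 1/19 - 114))*(-9) = (7*(-8649/76))*(-9) = -60543/76*(-9) = 544887/76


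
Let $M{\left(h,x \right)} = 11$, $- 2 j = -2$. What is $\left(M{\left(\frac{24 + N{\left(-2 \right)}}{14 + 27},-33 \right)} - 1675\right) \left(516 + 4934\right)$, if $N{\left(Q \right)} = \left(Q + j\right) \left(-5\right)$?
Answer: $-9068800$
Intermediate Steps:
$j = 1$ ($j = \left(- \frac{1}{2}\right) \left(-2\right) = 1$)
$N{\left(Q \right)} = -5 - 5 Q$ ($N{\left(Q \right)} = \left(Q + 1\right) \left(-5\right) = \left(1 + Q\right) \left(-5\right) = -5 - 5 Q$)
$\left(M{\left(\frac{24 + N{\left(-2 \right)}}{14 + 27},-33 \right)} - 1675\right) \left(516 + 4934\right) = \left(11 - 1675\right) \left(516 + 4934\right) = \left(-1664\right) 5450 = -9068800$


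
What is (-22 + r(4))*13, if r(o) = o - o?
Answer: -286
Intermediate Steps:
r(o) = 0
(-22 + r(4))*13 = (-22 + 0)*13 = -22*13 = -286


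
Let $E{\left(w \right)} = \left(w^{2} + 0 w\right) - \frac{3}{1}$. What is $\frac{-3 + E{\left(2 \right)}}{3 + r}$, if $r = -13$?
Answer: $\frac{1}{5} \approx 0.2$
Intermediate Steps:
$E{\left(w \right)} = -3 + w^{2}$ ($E{\left(w \right)} = \left(w^{2} + 0\right) - 3 = w^{2} - 3 = -3 + w^{2}$)
$\frac{-3 + E{\left(2 \right)}}{3 + r} = \frac{-3 - \left(3 - 2^{2}\right)}{3 - 13} = \frac{-3 + \left(-3 + 4\right)}{-10} = \left(-3 + 1\right) \left(- \frac{1}{10}\right) = \left(-2\right) \left(- \frac{1}{10}\right) = \frac{1}{5}$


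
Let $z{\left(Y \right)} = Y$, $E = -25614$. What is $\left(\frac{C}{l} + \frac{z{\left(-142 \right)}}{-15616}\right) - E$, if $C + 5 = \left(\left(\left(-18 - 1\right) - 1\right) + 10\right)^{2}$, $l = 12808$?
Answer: $\frac{320190779703}{12500608} \approx 25614.0$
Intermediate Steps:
$C = 95$ ($C = -5 + \left(\left(\left(-18 - 1\right) - 1\right) + 10\right)^{2} = -5 + \left(\left(-19 - 1\right) + 10\right)^{2} = -5 + \left(-20 + 10\right)^{2} = -5 + \left(-10\right)^{2} = -5 + 100 = 95$)
$\left(\frac{C}{l} + \frac{z{\left(-142 \right)}}{-15616}\right) - E = \left(\frac{95}{12808} - \frac{142}{-15616}\right) - -25614 = \left(95 \cdot \frac{1}{12808} - - \frac{71}{7808}\right) + 25614 = \left(\frac{95}{12808} + \frac{71}{7808}\right) + 25614 = \frac{206391}{12500608} + 25614 = \frac{320190779703}{12500608}$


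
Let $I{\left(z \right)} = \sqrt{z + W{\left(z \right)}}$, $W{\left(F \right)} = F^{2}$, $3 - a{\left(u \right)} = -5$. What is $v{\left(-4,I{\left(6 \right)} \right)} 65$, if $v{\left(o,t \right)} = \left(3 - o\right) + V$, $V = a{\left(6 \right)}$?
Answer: $975$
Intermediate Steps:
$a{\left(u \right)} = 8$ ($a{\left(u \right)} = 3 - -5 = 3 + 5 = 8$)
$V = 8$
$I{\left(z \right)} = \sqrt{z + z^{2}}$
$v{\left(o,t \right)} = 11 - o$ ($v{\left(o,t \right)} = \left(3 - o\right) + 8 = 11 - o$)
$v{\left(-4,I{\left(6 \right)} \right)} 65 = \left(11 - -4\right) 65 = \left(11 + 4\right) 65 = 15 \cdot 65 = 975$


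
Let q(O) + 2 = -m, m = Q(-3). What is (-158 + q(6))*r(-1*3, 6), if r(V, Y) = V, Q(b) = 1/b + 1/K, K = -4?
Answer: 1913/4 ≈ 478.25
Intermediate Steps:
Q(b) = -1/4 + 1/b (Q(b) = 1/b + 1/(-4) = 1/b + 1*(-1/4) = 1/b - 1/4 = -1/4 + 1/b)
m = -7/12 (m = (1/4)*(4 - 1*(-3))/(-3) = (1/4)*(-1/3)*(4 + 3) = (1/4)*(-1/3)*7 = -7/12 ≈ -0.58333)
q(O) = -17/12 (q(O) = -2 - 1*(-7/12) = -2 + 7/12 = -17/12)
(-158 + q(6))*r(-1*3, 6) = (-158 - 17/12)*(-1*3) = -1913/12*(-3) = 1913/4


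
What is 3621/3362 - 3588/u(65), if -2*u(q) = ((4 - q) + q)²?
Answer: 755739/1681 ≈ 449.58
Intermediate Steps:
u(q) = -8 (u(q) = -((4 - q) + q)²/2 = -½*4² = -½*16 = -8)
3621/3362 - 3588/u(65) = 3621/3362 - 3588/(-8) = 3621*(1/3362) - 3588*(-⅛) = 3621/3362 + 897/2 = 755739/1681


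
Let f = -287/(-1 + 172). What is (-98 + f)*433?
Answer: -7380485/171 ≈ -43161.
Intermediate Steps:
f = -287/171 ≈ -1.6784
(-98 + f)*433 = (-98 - 287/171)*433 = -17045/171*433 = -7380485/171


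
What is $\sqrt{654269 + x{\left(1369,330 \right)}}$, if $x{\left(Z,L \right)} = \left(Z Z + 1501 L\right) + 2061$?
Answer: $\sqrt{3025821} \approx 1739.5$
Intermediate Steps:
$x{\left(Z,L \right)} = 2061 + Z^{2} + 1501 L$ ($x{\left(Z,L \right)} = \left(Z^{2} + 1501 L\right) + 2061 = 2061 + Z^{2} + 1501 L$)
$\sqrt{654269 + x{\left(1369,330 \right)}} = \sqrt{654269 + \left(2061 + 1369^{2} + 1501 \cdot 330\right)} = \sqrt{654269 + \left(2061 + 1874161 + 495330\right)} = \sqrt{654269 + 2371552} = \sqrt{3025821}$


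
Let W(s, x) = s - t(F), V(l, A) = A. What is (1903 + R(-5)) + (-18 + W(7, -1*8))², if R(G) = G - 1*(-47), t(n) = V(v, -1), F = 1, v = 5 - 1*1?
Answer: 2045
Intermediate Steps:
v = 4 (v = 5 - 1 = 4)
t(n) = -1
R(G) = 47 + G (R(G) = G + 47 = 47 + G)
W(s, x) = 1 + s (W(s, x) = s - 1*(-1) = s + 1 = 1 + s)
(1903 + R(-5)) + (-18 + W(7, -1*8))² = (1903 + (47 - 5)) + (-18 + (1 + 7))² = (1903 + 42) + (-18 + 8)² = 1945 + (-10)² = 1945 + 100 = 2045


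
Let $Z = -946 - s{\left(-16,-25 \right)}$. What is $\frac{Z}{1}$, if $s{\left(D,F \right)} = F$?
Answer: $-921$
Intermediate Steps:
$Z = -921$ ($Z = -946 - -25 = -946 + 25 = -921$)
$\frac{Z}{1} = 1^{-1} \left(-921\right) = 1 \left(-921\right) = -921$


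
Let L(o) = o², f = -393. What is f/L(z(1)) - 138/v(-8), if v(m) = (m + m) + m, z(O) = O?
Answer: -1549/4 ≈ -387.25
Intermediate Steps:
v(m) = 3*m (v(m) = 2*m + m = 3*m)
f/L(z(1)) - 138/v(-8) = -393/(1²) - 138/(3*(-8)) = -393/1 - 138/(-24) = -393*1 - 138*(-1/24) = -393 + 23/4 = -1549/4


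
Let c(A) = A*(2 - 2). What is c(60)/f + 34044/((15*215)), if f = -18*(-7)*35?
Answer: 11348/1075 ≈ 10.556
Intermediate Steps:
c(A) = 0 (c(A) = A*0 = 0)
f = 4410 (f = 126*35 = 4410)
c(60)/f + 34044/((15*215)) = 0/4410 + 34044/((15*215)) = 0*(1/4410) + 34044/3225 = 0 + 34044*(1/3225) = 0 + 11348/1075 = 11348/1075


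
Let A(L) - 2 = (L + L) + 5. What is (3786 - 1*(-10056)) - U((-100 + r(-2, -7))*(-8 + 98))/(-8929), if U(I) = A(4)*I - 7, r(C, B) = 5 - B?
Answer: 123476411/8929 ≈ 13829.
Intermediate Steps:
A(L) = 7 + 2*L (A(L) = 2 + ((L + L) + 5) = 2 + (2*L + 5) = 2 + (5 + 2*L) = 7 + 2*L)
U(I) = -7 + 15*I (U(I) = (7 + 2*4)*I - 7 = (7 + 8)*I - 7 = 15*I - 7 = -7 + 15*I)
(3786 - 1*(-10056)) - U((-100 + r(-2, -7))*(-8 + 98))/(-8929) = (3786 - 1*(-10056)) - (-7 + 15*((-100 + (5 - 1*(-7)))*(-8 + 98)))/(-8929) = (3786 + 10056) - (-7 + 15*((-100 + (5 + 7))*90))*(-1)/8929 = 13842 - (-7 + 15*((-100 + 12)*90))*(-1)/8929 = 13842 - (-7 + 15*(-88*90))*(-1)/8929 = 13842 - (-7 + 15*(-7920))*(-1)/8929 = 13842 - (-7 - 118800)*(-1)/8929 = 13842 - (-118807)*(-1)/8929 = 13842 - 1*118807/8929 = 13842 - 118807/8929 = 123476411/8929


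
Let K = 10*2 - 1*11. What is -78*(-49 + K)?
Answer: 3120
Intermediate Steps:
K = 9 (K = 20 - 11 = 9)
-78*(-49 + K) = -78*(-49 + 9) = -78*(-40) = 3120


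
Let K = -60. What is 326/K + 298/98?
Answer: -3517/1470 ≈ -2.3925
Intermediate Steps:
326/K + 298/98 = 326/(-60) + 298/98 = 326*(-1/60) + 298*(1/98) = -163/30 + 149/49 = -3517/1470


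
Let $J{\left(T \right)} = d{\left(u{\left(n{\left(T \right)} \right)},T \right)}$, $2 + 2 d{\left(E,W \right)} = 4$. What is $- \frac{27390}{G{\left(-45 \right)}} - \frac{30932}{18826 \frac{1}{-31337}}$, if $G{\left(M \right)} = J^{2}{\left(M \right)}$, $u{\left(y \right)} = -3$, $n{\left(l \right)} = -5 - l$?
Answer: $\frac{226835972}{9413} \approx 24098.0$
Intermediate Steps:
$d{\left(E,W \right)} = 1$ ($d{\left(E,W \right)} = -1 + \frac{1}{2} \cdot 4 = -1 + 2 = 1$)
$J{\left(T \right)} = 1$
$G{\left(M \right)} = 1$ ($G{\left(M \right)} = 1^{2} = 1$)
$- \frac{27390}{G{\left(-45 \right)}} - \frac{30932}{18826 \frac{1}{-31337}} = - \frac{27390}{1} - \frac{30932}{18826 \frac{1}{-31337}} = \left(-27390\right) 1 - \frac{30932}{18826 \left(- \frac{1}{31337}\right)} = -27390 - \frac{30932}{- \frac{18826}{31337}} = -27390 - - \frac{484658042}{9413} = -27390 + \frac{484658042}{9413} = \frac{226835972}{9413}$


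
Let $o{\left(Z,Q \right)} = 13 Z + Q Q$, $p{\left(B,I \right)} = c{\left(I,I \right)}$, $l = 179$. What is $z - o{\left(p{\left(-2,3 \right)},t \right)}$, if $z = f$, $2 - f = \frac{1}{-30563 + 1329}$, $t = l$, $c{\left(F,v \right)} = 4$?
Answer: $- \frac{938148293}{29234} \approx -32091.0$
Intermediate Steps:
$p{\left(B,I \right)} = 4$
$t = 179$
$o{\left(Z,Q \right)} = Q^{2} + 13 Z$ ($o{\left(Z,Q \right)} = 13 Z + Q^{2} = Q^{2} + 13 Z$)
$f = \frac{58469}{29234}$ ($f = 2 - \frac{1}{-30563 + 1329} = 2 - \frac{1}{-29234} = 2 - - \frac{1}{29234} = 2 + \frac{1}{29234} = \frac{58469}{29234} \approx 2.0$)
$z = \frac{58469}{29234} \approx 2.0$
$z - o{\left(p{\left(-2,3 \right)},t \right)} = \frac{58469}{29234} - \left(179^{2} + 13 \cdot 4\right) = \frac{58469}{29234} - \left(32041 + 52\right) = \frac{58469}{29234} - 32093 = - \frac{938148293}{29234}$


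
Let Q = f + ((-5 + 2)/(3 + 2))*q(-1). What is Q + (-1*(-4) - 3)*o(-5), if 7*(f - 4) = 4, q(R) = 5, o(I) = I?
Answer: -24/7 ≈ -3.4286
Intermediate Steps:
f = 32/7 (f = 4 + (1/7)*4 = 4 + 4/7 = 32/7 ≈ 4.5714)
Q = 11/7 (Q = 32/7 + ((-5 + 2)/(3 + 2))*5 = 32/7 - 3/5*5 = 32/7 - 3 = 11/7 ≈ 1.5714)
Q + (-1*(-4) - 3)*o(-5) = 11/7 + (-1*(-4) - 3)*(-5) = 11/7 + (4 - 3)*(-5) = 11/7 + 1*(-5) = 11/7 - 5 = -24/7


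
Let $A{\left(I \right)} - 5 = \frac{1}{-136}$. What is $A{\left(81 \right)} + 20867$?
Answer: $\frac{2838591}{136} \approx 20872.0$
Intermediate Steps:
$A{\left(I \right)} = \frac{679}{136}$ ($A{\left(I \right)} = 5 + \frac{1}{-136} = 5 - \frac{1}{136} = \frac{679}{136}$)
$A{\left(81 \right)} + 20867 = \frac{679}{136} + 20867 = \frac{2838591}{136}$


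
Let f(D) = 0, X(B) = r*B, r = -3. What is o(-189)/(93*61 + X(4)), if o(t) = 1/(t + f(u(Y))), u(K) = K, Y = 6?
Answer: -1/1069929 ≈ -9.3464e-7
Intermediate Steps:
X(B) = -3*B
o(t) = 1/t (o(t) = 1/(t + 0) = 1/t)
o(-189)/(93*61 + X(4)) = 1/((-189)*(93*61 - 3*4)) = -1/(189*(5673 - 12)) = -1/189/5661 = -1/189*1/5661 = -1/1069929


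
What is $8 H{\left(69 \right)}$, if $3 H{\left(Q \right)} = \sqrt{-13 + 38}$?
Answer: $\frac{40}{3} \approx 13.333$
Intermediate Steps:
$H{\left(Q \right)} = \frac{5}{3}$ ($H{\left(Q \right)} = \frac{\sqrt{-13 + 38}}{3} = \frac{\sqrt{25}}{3} = \frac{1}{3} \cdot 5 = \frac{5}{3}$)
$8 H{\left(69 \right)} = 8 \cdot \frac{5}{3} = \frac{40}{3}$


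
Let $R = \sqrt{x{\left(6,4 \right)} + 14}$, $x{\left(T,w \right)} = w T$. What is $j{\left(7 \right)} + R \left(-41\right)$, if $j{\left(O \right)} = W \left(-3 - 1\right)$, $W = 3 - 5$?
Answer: $8 - 41 \sqrt{38} \approx -244.74$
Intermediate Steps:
$W = -2$
$j{\left(O \right)} = 8$ ($j{\left(O \right)} = - 2 \left(-3 - 1\right) = \left(-2\right) \left(-4\right) = 8$)
$x{\left(T,w \right)} = T w$
$R = \sqrt{38}$ ($R = \sqrt{6 \cdot 4 + 14} = \sqrt{24 + 14} = \sqrt{38} \approx 6.1644$)
$j{\left(7 \right)} + R \left(-41\right) = 8 + \sqrt{38} \left(-41\right) = 8 - 41 \sqrt{38}$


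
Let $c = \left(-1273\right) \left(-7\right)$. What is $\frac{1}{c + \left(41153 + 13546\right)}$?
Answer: $\frac{1}{63610} \approx 1.5721 \cdot 10^{-5}$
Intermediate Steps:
$c = 8911$
$\frac{1}{c + \left(41153 + 13546\right)} = \frac{1}{8911 + \left(41153 + 13546\right)} = \frac{1}{8911 + 54699} = \frac{1}{63610}$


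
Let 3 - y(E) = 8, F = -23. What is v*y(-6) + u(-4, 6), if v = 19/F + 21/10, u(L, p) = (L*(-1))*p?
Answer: 811/46 ≈ 17.630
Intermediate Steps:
u(L, p) = -L*p (u(L, p) = (-L)*p = -L*p)
v = 293/230 (v = 19/(-23) + 21/10 = 19*(-1/23) + 21*(1/10) = -19/23 + 21/10 = 293/230 ≈ 1.2739)
y(E) = -5 (y(E) = 3 - 1*8 = 3 - 8 = -5)
v*y(-6) + u(-4, 6) = (293/230)*(-5) - 1*(-4)*6 = -293/46 + 24 = 811/46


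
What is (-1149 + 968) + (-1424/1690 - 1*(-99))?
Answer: -70002/845 ≈ -82.843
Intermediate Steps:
(-1149 + 968) + (-1424/1690 - 1*(-99)) = -181 + (-1424*1/1690 + 99) = -181 + (-712/845 + 99) = -181 + 82943/845 = -70002/845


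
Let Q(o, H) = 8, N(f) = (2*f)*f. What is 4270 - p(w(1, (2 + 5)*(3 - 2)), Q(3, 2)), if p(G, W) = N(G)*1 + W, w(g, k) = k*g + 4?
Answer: 4020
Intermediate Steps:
N(f) = 2*f²
w(g, k) = 4 + g*k (w(g, k) = g*k + 4 = 4 + g*k)
p(G, W) = W + 2*G² (p(G, W) = (2*G²)*1 + W = 2*G² + W = W + 2*G²)
4270 - p(w(1, (2 + 5)*(3 - 2)), Q(3, 2)) = 4270 - (8 + 2*(4 + 1*((2 + 5)*(3 - 2)))²) = 4270 - (8 + 2*(4 + 1*(7*1))²) = 4270 - (8 + 2*(4 + 1*7)²) = 4270 - (8 + 2*(4 + 7)²) = 4270 - (8 + 2*11²) = 4270 - (8 + 2*121) = 4270 - (8 + 242) = 4270 - 1*250 = 4270 - 250 = 4020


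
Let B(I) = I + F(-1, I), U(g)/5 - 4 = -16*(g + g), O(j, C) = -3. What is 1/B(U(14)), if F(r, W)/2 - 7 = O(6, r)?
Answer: -1/2212 ≈ -0.00045208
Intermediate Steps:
F(r, W) = 8 (F(r, W) = 14 + 2*(-3) = 14 - 6 = 8)
U(g) = 20 - 160*g (U(g) = 20 + 5*(-16*(g + g)) = 20 + 5*(-32*g) = 20 - 160*g)
B(I) = 8 + I (B(I) = I + 8 = 8 + I)
1/B(U(14)) = 1/(8 + (20 - 160*14)) = 1/(8 + (20 - 2240)) = 1/(8 - 2220) = 1/(-2212) = -1/2212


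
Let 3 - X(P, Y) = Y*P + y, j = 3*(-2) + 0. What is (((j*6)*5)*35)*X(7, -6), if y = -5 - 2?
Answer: -327600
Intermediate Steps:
j = -6 (j = -6 + 0 = -6)
y = -7
X(P, Y) = 10 - P*Y (X(P, Y) = 3 - (Y*P - 7) = 3 - (P*Y - 7) = 3 - (-7 + P*Y) = 3 + (7 - P*Y) = 10 - P*Y)
(((j*6)*5)*35)*X(7, -6) = ((-6*6*5)*35)*(10 - 1*7*(-6)) = (-36*5*35)*(10 + 42) = -180*35*52 = -6300*52 = -327600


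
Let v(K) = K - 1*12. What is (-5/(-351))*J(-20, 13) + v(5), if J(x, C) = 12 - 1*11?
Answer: -2452/351 ≈ -6.9858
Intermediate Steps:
v(K) = -12 + K (v(K) = K - 12 = -12 + K)
J(x, C) = 1 (J(x, C) = 12 - 11 = 1)
(-5/(-351))*J(-20, 13) + v(5) = -5/(-351)*1 + (-12 + 5) = -5*(-1/351)*1 - 7 = (5/351)*1 - 7 = 5/351 - 7 = -2452/351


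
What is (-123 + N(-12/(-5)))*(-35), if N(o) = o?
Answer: 4221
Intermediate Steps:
(-123 + N(-12/(-5)))*(-35) = (-123 - 12/(-5))*(-35) = (-123 - 12*(-⅕))*(-35) = (-123 + 12/5)*(-35) = -603/5*(-35) = 4221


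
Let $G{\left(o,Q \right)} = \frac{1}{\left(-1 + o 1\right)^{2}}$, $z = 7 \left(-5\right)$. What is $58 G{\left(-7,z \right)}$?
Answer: $\frac{29}{32} \approx 0.90625$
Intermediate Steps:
$z = -35$
$G{\left(o,Q \right)} = \frac{1}{\left(-1 + o\right)^{2}}$
$58 G{\left(-7,z \right)} = \frac{58}{\left(-1 - 7\right)^{2}} = \frac{58}{64} = 58 \cdot \frac{1}{64} = \frac{29}{32}$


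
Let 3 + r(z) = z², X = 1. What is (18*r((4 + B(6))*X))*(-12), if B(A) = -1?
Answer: -1296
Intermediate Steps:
r(z) = -3 + z²
(18*r((4 + B(6))*X))*(-12) = (18*(-3 + ((4 - 1)*1)²))*(-12) = (18*(-3 + (3*1)²))*(-12) = (18*(-3 + 3²))*(-12) = (18*(-3 + 9))*(-12) = (18*6)*(-12) = 108*(-12) = -1296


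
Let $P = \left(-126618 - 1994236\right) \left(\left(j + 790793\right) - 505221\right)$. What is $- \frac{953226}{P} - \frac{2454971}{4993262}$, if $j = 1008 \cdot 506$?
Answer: $- \frac{1035624557723577967}{2106399909393705940} \approx -0.49166$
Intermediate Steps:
$j = 510048$
$P = -1687393859480$ ($P = \left(-126618 - 1994236\right) \left(\left(510048 + 790793\right) - 505221\right) = - 2120854 \left(1300841 - 505221\right) = \left(-2120854\right) 795620 = -1687393859480$)
$- \frac{953226}{P} - \frac{2454971}{4993262} = - \frac{953226}{-1687393859480} - \frac{2454971}{4993262} = \left(-953226\right) \left(- \frac{1}{1687393859480}\right) - \frac{2454971}{4993262} = \frac{476613}{843696929740} - \frac{2454971}{4993262} = - \frac{1035624557723577967}{2106399909393705940}$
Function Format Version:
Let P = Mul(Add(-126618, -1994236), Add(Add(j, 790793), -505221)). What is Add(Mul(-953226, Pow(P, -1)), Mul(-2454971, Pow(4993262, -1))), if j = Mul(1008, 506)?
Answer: Rational(-1035624557723577967, 2106399909393705940) ≈ -0.49166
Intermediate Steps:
j = 510048
P = -1687393859480 (P = Mul(Add(-126618, -1994236), Add(Add(510048, 790793), -505221)) = Mul(-2120854, Add(1300841, -505221)) = Mul(-2120854, 795620) = -1687393859480)
Add(Mul(-953226, Pow(P, -1)), Mul(-2454971, Pow(4993262, -1))) = Add(Mul(-953226, Pow(-1687393859480, -1)), Mul(-2454971, Pow(4993262, -1))) = Add(Mul(-953226, Rational(-1, 1687393859480)), Mul(-2454971, Rational(1, 4993262))) = Add(Rational(476613, 843696929740), Rational(-2454971, 4993262)) = Rational(-1035624557723577967, 2106399909393705940)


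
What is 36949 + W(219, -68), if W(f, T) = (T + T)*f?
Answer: 7165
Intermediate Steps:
W(f, T) = 2*T*f (W(f, T) = (2*T)*f = 2*T*f)
36949 + W(219, -68) = 36949 + 2*(-68)*219 = 36949 - 29784 = 7165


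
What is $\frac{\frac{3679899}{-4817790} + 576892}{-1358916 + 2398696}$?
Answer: $\frac{926446942927}{1669813895400} \approx 0.55482$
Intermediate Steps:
$\frac{\frac{3679899}{-4817790} + 576892}{-1358916 + 2398696} = \frac{3679899 \left(- \frac{1}{4817790}\right) + 576892}{1039780} = \left(- \frac{1226633}{1605930} + 576892\right) \frac{1}{1039780} = \frac{926446942927}{1605930} \cdot \frac{1}{1039780} = \frac{926446942927}{1669813895400}$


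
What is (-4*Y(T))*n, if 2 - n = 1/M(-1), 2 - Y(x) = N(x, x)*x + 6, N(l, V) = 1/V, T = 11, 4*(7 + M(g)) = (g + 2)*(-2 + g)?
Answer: 1320/31 ≈ 42.581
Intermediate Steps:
M(g) = -7 + (-2 + g)*(2 + g)/4 (M(g) = -7 + ((g + 2)*(-2 + g))/4 = -7 + ((2 + g)*(-2 + g))/4 = -7 + ((-2 + g)*(2 + g))/4 = -7 + (-2 + g)*(2 + g)/4)
Y(x) = -5 (Y(x) = 2 - (x/x + 6) = 2 - (1 + 6) = 2 - 1*7 = 2 - 7 = -5)
n = 66/31 (n = 2 - 1/(-8 + (1/4)*(-1)**2) = 2 - 1/(-8 + (1/4)*1) = 2 - 1/(-8 + 1/4) = 2 - 1/(-31/4) = 2 - 1*(-4/31) = 2 + 4/31 = 66/31 ≈ 2.1290)
(-4*Y(T))*n = -4*(-5)*(66/31) = 20*(66/31) = 1320/31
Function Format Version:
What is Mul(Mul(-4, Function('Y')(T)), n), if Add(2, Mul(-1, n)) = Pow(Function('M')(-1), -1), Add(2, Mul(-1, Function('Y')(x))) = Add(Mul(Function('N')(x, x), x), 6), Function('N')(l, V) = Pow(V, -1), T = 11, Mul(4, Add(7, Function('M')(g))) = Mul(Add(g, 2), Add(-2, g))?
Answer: Rational(1320, 31) ≈ 42.581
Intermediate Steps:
Function('M')(g) = Add(-7, Mul(Rational(1, 4), Add(-2, g), Add(2, g))) (Function('M')(g) = Add(-7, Mul(Rational(1, 4), Mul(Add(g, 2), Add(-2, g)))) = Add(-7, Mul(Rational(1, 4), Mul(Add(2, g), Add(-2, g)))) = Add(-7, Mul(Rational(1, 4), Mul(Add(-2, g), Add(2, g)))) = Add(-7, Mul(Rational(1, 4), Add(-2, g), Add(2, g))))
Function('Y')(x) = -5 (Function('Y')(x) = Add(2, Mul(-1, Add(Mul(Pow(x, -1), x), 6))) = Add(2, Mul(-1, Add(1, 6))) = Add(2, Mul(-1, 7)) = Add(2, -7) = -5)
n = Rational(66, 31) (n = Add(2, Mul(-1, Pow(Add(-8, Mul(Rational(1, 4), Pow(-1, 2))), -1))) = Add(2, Mul(-1, Pow(Add(-8, Mul(Rational(1, 4), 1)), -1))) = Add(2, Mul(-1, Pow(Add(-8, Rational(1, 4)), -1))) = Add(2, Mul(-1, Pow(Rational(-31, 4), -1))) = Add(2, Mul(-1, Rational(-4, 31))) = Add(2, Rational(4, 31)) = Rational(66, 31) ≈ 2.1290)
Mul(Mul(-4, Function('Y')(T)), n) = Mul(Mul(-4, -5), Rational(66, 31)) = Mul(20, Rational(66, 31)) = Rational(1320, 31)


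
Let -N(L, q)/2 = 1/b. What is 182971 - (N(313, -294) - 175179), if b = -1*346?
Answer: 61959949/173 ≈ 3.5815e+5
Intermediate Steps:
b = -346
N(L, q) = 1/173 (N(L, q) = -2/(-346) = -2*(-1/346) = 1/173)
182971 - (N(313, -294) - 175179) = 182971 - (1/173 - 175179) = 182971 - 1*(-30305966/173) = 182971 + 30305966/173 = 61959949/173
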